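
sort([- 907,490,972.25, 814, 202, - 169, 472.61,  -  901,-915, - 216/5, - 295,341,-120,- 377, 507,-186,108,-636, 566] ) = [-915, - 907, - 901,-636,-377 ,-295  , - 186,-169, - 120, - 216/5,  108,202, 341, 472.61, 490,507,566, 814,  972.25]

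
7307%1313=742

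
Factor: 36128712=2^3*3^1*47^1 * 32029^1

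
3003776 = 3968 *757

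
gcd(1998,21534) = 222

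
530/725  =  106/145  =  0.73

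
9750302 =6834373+2915929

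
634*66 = 41844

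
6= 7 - 1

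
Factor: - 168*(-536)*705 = 63483840= 2^6*3^2*5^1*7^1*47^1*67^1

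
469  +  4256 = 4725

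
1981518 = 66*30023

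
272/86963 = 272/86963 =0.00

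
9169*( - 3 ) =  - 27507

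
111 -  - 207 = 318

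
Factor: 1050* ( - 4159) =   -  4366950  =  - 2^1*3^1*5^2*7^1*4159^1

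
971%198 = 179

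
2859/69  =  41+ 10/23 = 41.43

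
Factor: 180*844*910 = 2^5*3^2*5^2*7^1*13^1*211^1 = 138247200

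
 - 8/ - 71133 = 8/71133 =0.00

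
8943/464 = 8943/464=   19.27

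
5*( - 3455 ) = - 17275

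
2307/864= 2+193/288=2.67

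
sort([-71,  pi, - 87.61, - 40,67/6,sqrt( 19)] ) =[ - 87.61, - 71,-40, pi,sqrt(19 ),67/6]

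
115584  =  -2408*( - 48)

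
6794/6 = 3397/3  =  1132.33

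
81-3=78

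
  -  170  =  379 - 549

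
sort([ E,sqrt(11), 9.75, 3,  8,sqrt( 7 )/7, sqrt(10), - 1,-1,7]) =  [-1, - 1,sqrt( 7)/7,  E,3, sqrt( 10),sqrt( 11 ), 7 , 8, 9.75]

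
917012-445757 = 471255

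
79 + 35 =114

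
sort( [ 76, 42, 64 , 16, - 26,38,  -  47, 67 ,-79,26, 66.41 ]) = [-79, - 47, - 26,16,26, 38,  42 , 64,  66.41,67,76]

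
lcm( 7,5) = 35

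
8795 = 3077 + 5718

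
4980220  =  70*71146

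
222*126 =27972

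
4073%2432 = 1641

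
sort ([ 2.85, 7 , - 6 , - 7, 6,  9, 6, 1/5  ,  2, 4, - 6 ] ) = [ - 7,-6, - 6,1/5  ,  2  ,  2.85,4,6,6,7, 9 ]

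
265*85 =22525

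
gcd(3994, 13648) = 2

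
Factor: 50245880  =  2^3* 5^1*17^1*19^1*3889^1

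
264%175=89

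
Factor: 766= 2^1 * 383^1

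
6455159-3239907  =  3215252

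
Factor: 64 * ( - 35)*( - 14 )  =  2^7 *5^1 * 7^2=31360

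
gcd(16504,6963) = 1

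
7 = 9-2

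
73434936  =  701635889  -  628200953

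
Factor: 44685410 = 2^1*5^1*7^1*11^1*131^1*443^1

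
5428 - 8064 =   -  2636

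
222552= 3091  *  72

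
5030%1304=1118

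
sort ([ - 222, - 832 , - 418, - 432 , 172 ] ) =[ - 832,-432, - 418, - 222, 172] 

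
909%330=249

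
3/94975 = 3/94975 =0.00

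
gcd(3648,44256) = 96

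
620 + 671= 1291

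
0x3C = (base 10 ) 60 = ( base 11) 55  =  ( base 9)66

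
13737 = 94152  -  80415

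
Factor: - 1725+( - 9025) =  - 10750 = -  2^1*5^3*43^1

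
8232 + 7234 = 15466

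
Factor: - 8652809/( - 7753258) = 2^( - 1)*11^1*17^( - 1)* 19^2 * 163^ ( - 1) * 1399^( - 1)*2179^1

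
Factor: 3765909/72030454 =2^(-1)*3^1 * 7^1*97^(  -  1)*389^1*461^1*371291^( - 1)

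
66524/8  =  8315 + 1/2 = 8315.50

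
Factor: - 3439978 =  - 2^1*1719989^1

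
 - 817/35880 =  - 817/35880 = - 0.02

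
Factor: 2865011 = 277^1*10343^1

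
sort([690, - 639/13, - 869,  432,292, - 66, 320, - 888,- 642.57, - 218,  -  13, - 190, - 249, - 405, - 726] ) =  [ - 888, - 869, - 726,-642.57, - 405 ,-249, - 218,  -  190  , - 66, - 639/13,-13, 292, 320, 432, 690]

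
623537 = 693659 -70122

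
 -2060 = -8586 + 6526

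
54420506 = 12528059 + 41892447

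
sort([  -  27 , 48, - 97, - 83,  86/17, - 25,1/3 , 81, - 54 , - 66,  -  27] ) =[ - 97, - 83, - 66, - 54 , - 27, - 27, - 25,1/3, 86/17, 48,81 ] 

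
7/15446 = 7/15446 = 0.00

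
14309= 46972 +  - 32663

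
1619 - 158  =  1461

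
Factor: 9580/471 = 2^2*3^( - 1)*5^1*157^( - 1)*479^1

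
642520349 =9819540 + 632700809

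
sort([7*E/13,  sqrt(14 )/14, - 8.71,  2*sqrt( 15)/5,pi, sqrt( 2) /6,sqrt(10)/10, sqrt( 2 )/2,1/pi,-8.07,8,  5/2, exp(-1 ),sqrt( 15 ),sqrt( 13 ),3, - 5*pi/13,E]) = [-8.71,- 8.07, - 5*pi/13,sqrt(2 )/6,sqrt(14)/14,sqrt( 10)/10,1/pi,exp(-1 ), sqrt( 2) /2, 7*E/13,2*sqrt(15)/5, 5/2, E , 3, pi, sqrt( 13),sqrt(15),8 ] 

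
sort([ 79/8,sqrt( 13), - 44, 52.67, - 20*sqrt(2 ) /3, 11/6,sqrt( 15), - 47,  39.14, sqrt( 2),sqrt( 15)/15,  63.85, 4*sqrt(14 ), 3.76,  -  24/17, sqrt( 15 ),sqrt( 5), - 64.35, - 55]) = [ - 64.35, - 55, - 47,-44, - 20*sqrt(2) /3, - 24/17, sqrt(15)/15, sqrt( 2), 11/6, sqrt(5 ), sqrt( 13), 3.76, sqrt(15 ), sqrt( 15),79/8, 4*sqrt(  14),  39.14, 52.67, 63.85 ] 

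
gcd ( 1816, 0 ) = 1816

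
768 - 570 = 198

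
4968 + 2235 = 7203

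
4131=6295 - 2164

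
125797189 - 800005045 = -674207856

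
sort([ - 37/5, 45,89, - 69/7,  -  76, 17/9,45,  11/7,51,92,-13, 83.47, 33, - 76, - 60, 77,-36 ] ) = [-76,-76 , - 60,- 36, - 13, - 69/7,-37/5,11/7,17/9,33,45,45,  51,77,83.47, 89,  92]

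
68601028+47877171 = 116478199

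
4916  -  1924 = 2992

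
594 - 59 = 535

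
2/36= 1/18 = 0.06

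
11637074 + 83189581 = 94826655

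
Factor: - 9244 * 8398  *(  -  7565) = 587279362280=   2^3*5^1*13^1 *17^2*19^1 * 89^1 * 2311^1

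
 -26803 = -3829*7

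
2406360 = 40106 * 60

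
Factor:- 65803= - 23^1*2861^1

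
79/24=3 + 7/24 = 3.29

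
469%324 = 145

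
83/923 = 83/923 = 0.09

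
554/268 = 277/134  =  2.07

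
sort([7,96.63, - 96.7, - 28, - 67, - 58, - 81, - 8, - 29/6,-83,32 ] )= [ -96.7, - 83,- 81,-67,-58,-28 ,-8,  -  29/6,7,32,96.63 ] 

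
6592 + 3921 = 10513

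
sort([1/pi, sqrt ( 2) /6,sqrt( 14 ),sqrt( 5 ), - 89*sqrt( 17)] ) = [ - 89 * sqrt(17) , sqrt( 2 ) /6, 1/pi,  sqrt (5),  sqrt( 14 ) ] 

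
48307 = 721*67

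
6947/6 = 1157+5/6 = 1157.83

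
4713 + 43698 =48411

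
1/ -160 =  - 1 + 159/160 = - 0.01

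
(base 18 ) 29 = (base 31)1e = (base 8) 55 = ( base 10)45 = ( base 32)1d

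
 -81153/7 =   -  11594 + 5/7 = - 11593.29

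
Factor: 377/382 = 2^( - 1)*13^1*29^1*191^( - 1 ) 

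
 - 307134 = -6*51189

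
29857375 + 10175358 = 40032733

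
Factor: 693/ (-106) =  - 2^(- 1)*3^2*7^1*11^1*53^ ( - 1)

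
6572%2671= 1230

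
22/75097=2/6827 = 0.00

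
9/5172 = 3/1724 = 0.00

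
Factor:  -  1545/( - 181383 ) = 5/587=5^1 * 587^( - 1 )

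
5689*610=3470290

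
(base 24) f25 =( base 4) 2013311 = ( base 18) 18eh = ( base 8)20765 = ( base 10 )8693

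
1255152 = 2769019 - 1513867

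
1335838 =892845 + 442993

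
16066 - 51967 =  - 35901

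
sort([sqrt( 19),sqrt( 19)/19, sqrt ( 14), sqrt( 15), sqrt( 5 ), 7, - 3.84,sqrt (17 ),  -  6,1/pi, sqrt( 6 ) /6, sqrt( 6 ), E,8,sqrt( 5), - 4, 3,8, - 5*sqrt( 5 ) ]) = [ - 5*sqrt( 5 ), - 6, - 4, - 3.84, sqrt( 19 )/19, 1/pi, sqrt (6)/6,sqrt( 5),sqrt( 5),sqrt( 6 ), E, 3,sqrt( 14 ),sqrt(15),  sqrt( 17),  sqrt( 19), 7 , 8,8] 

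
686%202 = 80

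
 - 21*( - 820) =17220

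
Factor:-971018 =  -  2^1*485509^1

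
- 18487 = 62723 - 81210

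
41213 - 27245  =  13968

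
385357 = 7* 55051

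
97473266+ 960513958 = 1057987224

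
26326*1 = 26326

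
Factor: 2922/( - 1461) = -2 = -2^1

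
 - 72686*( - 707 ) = 51389002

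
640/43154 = 320/21577= 0.01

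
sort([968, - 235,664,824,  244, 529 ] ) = [ - 235, 244, 529, 664, 824,968 ]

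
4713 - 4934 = -221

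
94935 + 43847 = 138782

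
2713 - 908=1805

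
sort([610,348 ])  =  [348 , 610]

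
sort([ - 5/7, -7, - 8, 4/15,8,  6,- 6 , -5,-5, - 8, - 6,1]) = [ - 8,-8, - 7,-6,-6 , - 5,-5,-5/7, 4/15,1, 6 , 8 ] 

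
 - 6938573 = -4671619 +-2266954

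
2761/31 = 2761/31  =  89.06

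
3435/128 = 3435/128 = 26.84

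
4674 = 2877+1797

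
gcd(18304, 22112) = 32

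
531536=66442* 8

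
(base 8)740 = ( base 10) 480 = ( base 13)2AC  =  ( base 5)3410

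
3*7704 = 23112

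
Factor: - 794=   -  2^1*397^1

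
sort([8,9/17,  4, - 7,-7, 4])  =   [-7,-7,9/17, 4, 4 , 8]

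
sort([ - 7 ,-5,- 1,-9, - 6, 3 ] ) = [-9, - 7, - 6 , - 5,-1,3 ] 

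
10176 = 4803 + 5373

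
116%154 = 116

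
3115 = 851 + 2264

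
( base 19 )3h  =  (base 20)3E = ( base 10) 74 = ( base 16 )4A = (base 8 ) 112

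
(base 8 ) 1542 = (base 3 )1012002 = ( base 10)866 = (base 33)q8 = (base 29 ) 10P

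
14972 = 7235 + 7737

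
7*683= 4781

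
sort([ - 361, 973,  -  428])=[ - 428,-361, 973] 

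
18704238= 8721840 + 9982398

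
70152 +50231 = 120383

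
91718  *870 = 79794660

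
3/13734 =1/4578 = 0.00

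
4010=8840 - 4830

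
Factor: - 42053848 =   -  2^3*563^1*9337^1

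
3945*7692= 30344940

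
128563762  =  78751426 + 49812336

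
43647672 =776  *56247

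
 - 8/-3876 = 2/969  =  0.00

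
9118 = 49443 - 40325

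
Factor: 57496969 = 103^1 * 558223^1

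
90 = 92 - 2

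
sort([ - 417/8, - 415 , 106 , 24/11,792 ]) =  [- 415, - 417/8 , 24/11,106 , 792 ]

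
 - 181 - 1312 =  - 1493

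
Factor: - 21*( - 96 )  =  2^5 * 3^2*7^1 = 2016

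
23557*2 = 47114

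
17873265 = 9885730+7987535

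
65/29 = 2+7/29 = 2.24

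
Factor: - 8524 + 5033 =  - 3491^1  =  - 3491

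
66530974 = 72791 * 914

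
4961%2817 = 2144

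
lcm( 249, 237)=19671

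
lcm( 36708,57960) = 1101240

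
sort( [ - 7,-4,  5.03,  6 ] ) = [ - 7, - 4 , 5.03, 6]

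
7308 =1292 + 6016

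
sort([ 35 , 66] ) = [35, 66]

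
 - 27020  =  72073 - 99093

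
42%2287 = 42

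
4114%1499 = 1116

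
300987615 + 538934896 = 839922511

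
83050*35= 2906750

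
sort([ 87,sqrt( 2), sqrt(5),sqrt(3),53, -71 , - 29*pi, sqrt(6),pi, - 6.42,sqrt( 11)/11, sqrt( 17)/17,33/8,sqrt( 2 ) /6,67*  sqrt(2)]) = [ -29*pi, - 71, - 6.42,sqrt( 2)/6,sqrt ( 17)/17,sqrt( 11 )/11 , sqrt( 2),  sqrt(3), sqrt (5),sqrt( 6 ),pi,33/8,53 , 87,67*sqrt( 2)]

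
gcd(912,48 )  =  48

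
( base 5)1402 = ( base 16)e3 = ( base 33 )6T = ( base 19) bi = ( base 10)227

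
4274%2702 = 1572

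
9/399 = 3/133 = 0.02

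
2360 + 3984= 6344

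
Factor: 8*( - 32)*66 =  - 2^9*3^1*11^1 = -16896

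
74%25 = 24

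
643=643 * 1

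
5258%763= 680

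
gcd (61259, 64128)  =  1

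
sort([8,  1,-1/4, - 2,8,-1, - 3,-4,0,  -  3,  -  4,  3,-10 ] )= [ -10, - 4,  -  4, - 3,  -  3, - 2,  -  1, - 1/4, 0,  1, 3,8 , 8]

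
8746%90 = 16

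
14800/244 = 60 + 40/61 = 60.66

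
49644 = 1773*28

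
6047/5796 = 6047/5796  =  1.04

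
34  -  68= - 34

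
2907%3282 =2907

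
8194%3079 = 2036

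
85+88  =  173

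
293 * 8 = 2344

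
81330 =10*8133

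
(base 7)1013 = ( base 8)541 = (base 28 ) ch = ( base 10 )353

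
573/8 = 573/8 = 71.62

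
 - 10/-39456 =5/19728=0.00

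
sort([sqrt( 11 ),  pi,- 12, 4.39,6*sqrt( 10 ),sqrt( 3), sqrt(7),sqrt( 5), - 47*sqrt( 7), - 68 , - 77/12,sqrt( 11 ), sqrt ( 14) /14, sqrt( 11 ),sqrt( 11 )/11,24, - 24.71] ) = [ - 47*sqrt( 7), - 68, - 24.71 , - 12, - 77/12,  sqrt(14)/14,sqrt(11 )/11, sqrt( 3), sqrt( 5), sqrt( 7 ),  pi, sqrt( 11), sqrt( 11),  sqrt(11),4.39, 6*sqrt(10 ), 24]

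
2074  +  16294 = 18368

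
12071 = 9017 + 3054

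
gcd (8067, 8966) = 1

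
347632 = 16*21727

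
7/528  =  7/528 = 0.01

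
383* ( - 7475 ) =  - 2862925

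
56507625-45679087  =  10828538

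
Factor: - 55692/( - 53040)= 2^( - 2)*3^1*5^(-1)*7^1 = 21/20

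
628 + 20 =648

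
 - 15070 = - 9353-5717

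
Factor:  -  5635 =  - 5^1*7^2*23^1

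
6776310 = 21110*321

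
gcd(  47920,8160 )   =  80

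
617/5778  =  617/5778=0.11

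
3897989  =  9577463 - 5679474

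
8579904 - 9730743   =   - 1150839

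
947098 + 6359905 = 7307003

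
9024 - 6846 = 2178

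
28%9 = 1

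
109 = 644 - 535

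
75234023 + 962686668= 1037920691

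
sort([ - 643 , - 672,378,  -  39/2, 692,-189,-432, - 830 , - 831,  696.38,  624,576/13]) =[ - 831, - 830, -672 , - 643, - 432, - 189,-39/2,576/13, 378,624, 692, 696.38 ] 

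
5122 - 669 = 4453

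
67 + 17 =84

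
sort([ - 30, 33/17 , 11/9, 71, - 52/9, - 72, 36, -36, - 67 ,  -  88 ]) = [ - 88 , - 72,  -  67 , - 36, - 30,-52/9 , 11/9,33/17,36 , 71] 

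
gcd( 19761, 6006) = 21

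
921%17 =3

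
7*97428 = 681996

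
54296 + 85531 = 139827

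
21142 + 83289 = 104431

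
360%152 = 56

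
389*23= 8947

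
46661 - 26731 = 19930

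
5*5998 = 29990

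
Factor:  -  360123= - 3^1*120041^1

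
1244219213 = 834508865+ 409710348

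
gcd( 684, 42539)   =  1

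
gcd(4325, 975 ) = 25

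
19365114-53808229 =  - 34443115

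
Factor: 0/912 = 0^1  =  0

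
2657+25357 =28014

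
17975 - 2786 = 15189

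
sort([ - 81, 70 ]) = [ - 81,  70 ] 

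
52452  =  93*564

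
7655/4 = 7655/4= 1913.75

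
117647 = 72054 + 45593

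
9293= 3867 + 5426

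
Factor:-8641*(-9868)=85269388 = 2^2*2467^1 *8641^1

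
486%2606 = 486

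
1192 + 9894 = 11086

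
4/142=2/71 = 0.03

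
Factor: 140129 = 11^1 * 12739^1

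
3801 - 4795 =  - 994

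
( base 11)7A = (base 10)87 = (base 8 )127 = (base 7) 153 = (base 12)73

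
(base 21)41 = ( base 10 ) 85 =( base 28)31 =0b1010101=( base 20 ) 45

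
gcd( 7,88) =1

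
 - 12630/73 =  - 174 +72/73  =  - 173.01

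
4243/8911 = 4243/8911 = 0.48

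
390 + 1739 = 2129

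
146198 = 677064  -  530866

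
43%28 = 15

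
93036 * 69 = 6419484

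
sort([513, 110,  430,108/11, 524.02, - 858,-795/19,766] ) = [ - 858 , - 795/19, 108/11,  110 , 430,513,524.02, 766 ]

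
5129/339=5129/339 =15.13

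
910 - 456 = 454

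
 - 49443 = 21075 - 70518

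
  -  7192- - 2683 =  - 4509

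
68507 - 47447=21060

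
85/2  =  85/2 = 42.50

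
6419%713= 2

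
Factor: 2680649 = 613^1 * 4373^1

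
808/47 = 808/47 = 17.19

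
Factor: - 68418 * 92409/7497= -100356174/119 = - 2^1*3^2*7^( - 1)*17^ ( - 1 )* 181^1 *30803^1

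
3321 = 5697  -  2376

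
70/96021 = 70/96021 = 0.00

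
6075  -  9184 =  - 3109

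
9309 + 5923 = 15232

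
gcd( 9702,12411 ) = 63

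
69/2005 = 69/2005 = 0.03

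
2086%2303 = 2086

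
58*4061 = 235538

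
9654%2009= 1618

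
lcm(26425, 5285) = 26425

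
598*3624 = 2167152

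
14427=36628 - 22201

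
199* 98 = 19502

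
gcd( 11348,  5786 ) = 2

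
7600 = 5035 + 2565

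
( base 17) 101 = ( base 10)290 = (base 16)122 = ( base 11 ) 244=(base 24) C2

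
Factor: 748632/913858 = 2^2*3^1*11^( - 1)*31193^1*41539^( -1)=374316/456929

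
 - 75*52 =  -  3900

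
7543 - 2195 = 5348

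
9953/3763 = 2 + 2427/3763 = 2.64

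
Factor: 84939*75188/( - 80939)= - 2^2*3^1* 23^1*29^( - 1) * 1231^1*2791^(  -  1)  *18797^1 = -6386393532/80939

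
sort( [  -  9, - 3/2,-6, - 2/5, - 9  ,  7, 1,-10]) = [ - 10,  -  9,  -  9,- 6, - 3/2,  -  2/5, 1,  7]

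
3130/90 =313/9 = 34.78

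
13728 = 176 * 78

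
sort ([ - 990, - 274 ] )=[  -  990, - 274]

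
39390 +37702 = 77092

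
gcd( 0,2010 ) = 2010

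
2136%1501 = 635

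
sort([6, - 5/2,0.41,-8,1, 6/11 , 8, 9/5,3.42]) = [ -8 , - 5/2,0.41, 6/11,1,9/5,3.42, 6,  8]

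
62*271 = 16802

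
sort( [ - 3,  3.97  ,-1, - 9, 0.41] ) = [ -9,- 3, - 1 , 0.41, 3.97] 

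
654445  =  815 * 803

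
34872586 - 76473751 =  - 41601165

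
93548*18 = 1683864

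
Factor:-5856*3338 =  - 2^6*3^1*61^1*1669^1 = - 19547328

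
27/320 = 27/320 = 0.08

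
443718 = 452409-8691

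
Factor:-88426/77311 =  - 2^1 * 179^1 * 313^( - 1) = - 358/313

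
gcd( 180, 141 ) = 3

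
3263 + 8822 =12085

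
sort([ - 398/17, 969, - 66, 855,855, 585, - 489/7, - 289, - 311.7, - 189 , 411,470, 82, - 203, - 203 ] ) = [ - 311.7, - 289, - 203, - 203,-189,-489/7, - 66, - 398/17 , 82,411,470,585,855,855,969 ] 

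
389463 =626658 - 237195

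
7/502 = 7/502 = 0.01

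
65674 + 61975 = 127649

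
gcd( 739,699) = 1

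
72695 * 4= 290780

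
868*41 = 35588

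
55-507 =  - 452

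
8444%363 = 95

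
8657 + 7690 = 16347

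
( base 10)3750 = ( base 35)325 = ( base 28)4LQ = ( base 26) 5e6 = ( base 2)111010100110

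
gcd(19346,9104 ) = 1138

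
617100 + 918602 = 1535702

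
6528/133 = 49 + 11/133=49.08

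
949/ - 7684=  -  949/7684   =  - 0.12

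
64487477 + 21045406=85532883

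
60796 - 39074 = 21722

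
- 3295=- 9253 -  - 5958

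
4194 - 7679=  - 3485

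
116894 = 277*422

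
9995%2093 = 1623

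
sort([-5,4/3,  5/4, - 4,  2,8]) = [-5, - 4,5/4,4/3, 2,8]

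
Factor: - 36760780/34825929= - 2^2*3^(-1)*5^1*7^2*53^( - 1 )*37511^1*219031^( - 1)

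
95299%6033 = 4804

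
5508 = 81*68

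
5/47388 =5/47388 =0.00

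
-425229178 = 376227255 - 801456433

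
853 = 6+847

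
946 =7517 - 6571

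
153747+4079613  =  4233360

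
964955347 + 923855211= 1888810558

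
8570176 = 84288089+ - 75717913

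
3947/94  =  3947/94 = 41.99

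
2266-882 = 1384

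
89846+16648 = 106494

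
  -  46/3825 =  - 46/3825= - 0.01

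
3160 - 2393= 767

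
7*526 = 3682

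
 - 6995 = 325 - 7320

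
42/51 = 14/17=0.82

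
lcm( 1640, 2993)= 119720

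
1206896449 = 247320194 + 959576255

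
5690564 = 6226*914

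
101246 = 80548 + 20698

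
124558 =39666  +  84892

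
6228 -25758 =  - 19530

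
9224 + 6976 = 16200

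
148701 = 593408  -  444707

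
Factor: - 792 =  - 2^3*3^2*11^1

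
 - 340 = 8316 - 8656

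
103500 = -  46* (- 2250 )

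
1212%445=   322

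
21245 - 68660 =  - 47415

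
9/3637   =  9/3637 = 0.00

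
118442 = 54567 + 63875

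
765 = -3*(-255)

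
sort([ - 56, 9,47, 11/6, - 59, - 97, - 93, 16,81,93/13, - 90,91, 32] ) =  [ - 97 , - 93,-90, - 59, - 56,11/6  ,  93/13,9,16,32 , 47, 81,91 ] 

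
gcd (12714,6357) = 6357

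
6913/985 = 7 + 18/985 = 7.02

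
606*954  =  578124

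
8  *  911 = 7288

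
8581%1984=645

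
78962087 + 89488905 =168450992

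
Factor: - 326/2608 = - 1/8=- 2^(  -  3 ) 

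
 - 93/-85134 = 31/28378 = 0.00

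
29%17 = 12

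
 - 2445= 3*( - 815)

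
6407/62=6407/62 = 103.34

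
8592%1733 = 1660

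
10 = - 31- -41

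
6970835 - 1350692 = 5620143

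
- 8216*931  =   - 7649096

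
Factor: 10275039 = 3^3*380557^1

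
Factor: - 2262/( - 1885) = 2^1 *3^1 * 5^(-1) = 6/5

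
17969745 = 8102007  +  9867738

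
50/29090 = 5/2909 = 0.00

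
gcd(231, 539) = 77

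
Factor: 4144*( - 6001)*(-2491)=61946546704 =2^4*7^1*17^1* 37^1* 47^1*53^1*353^1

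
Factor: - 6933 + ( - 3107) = -10040  =  - 2^3*5^1*251^1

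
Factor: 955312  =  2^4 * 59707^1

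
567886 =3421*166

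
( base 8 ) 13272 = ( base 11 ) 440A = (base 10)5818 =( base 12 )344a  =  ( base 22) C0A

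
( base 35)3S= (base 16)85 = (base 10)133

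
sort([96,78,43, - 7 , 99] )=[ - 7,  43, 78, 96,  99 ]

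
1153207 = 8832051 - 7678844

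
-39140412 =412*( - 95001) 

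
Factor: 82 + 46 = 128=2^7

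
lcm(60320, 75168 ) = 4885920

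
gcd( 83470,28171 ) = 1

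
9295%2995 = 310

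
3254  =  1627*2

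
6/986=3/493 = 0.01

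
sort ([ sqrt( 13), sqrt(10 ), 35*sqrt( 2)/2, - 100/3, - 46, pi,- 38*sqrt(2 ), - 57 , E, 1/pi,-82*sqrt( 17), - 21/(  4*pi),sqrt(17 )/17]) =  [ - 82*sqrt ( 17 ), - 57, - 38*sqrt( 2),- 46,-100/3,  -  21/ (4*pi),sqrt(17)/17,1/pi, E, pi, sqrt(10) , sqrt( 13) , 35  *  sqrt(2)/2 ] 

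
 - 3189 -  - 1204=-1985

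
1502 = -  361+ 1863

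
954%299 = 57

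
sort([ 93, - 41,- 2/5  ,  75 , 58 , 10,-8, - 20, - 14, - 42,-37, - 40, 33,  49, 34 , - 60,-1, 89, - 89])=[ - 89, - 60, - 42, - 41 , - 40, - 37, - 20, - 14,-8,-1 , - 2/5, 10, 33,34,49, 58, 75 , 89, 93]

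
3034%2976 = 58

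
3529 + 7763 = 11292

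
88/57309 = 88/57309   =  0.00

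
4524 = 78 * 58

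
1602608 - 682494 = 920114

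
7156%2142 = 730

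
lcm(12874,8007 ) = 656574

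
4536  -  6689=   -2153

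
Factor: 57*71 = 4047 = 3^1*19^1*71^1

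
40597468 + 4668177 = 45265645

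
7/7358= 7/7358=0.00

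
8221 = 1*8221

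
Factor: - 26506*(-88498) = 2345727988=2^2*29^1*457^1* 44249^1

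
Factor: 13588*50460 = 2^4*3^1*5^1*29^2*43^1*79^1 =685650480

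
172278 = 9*19142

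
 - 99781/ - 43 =2320+ 21/43 = 2320.49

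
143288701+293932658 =437221359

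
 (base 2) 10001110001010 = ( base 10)9098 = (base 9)13428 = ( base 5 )242343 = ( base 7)35345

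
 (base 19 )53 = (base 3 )10122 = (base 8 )142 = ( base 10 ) 98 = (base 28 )3e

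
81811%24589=8044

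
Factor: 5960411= 113^1*52747^1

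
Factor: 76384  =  2^5 *7^1*11^1 * 31^1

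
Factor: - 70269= - 3^1*59^1*397^1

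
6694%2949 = 796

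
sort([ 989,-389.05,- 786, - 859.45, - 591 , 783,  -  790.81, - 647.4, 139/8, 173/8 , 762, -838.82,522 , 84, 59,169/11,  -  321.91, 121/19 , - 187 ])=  [ - 859.45,  -  838.82  , - 790.81, - 786, - 647.4 ,-591, - 389.05,-321.91, - 187,121/19, 169/11,139/8,  173/8,59 , 84,  522,762,783, 989]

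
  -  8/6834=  - 4/3417 = - 0.00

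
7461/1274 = 5 + 1091/1274 = 5.86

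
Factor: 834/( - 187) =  - 2^1*3^1*11^( - 1)*17^ ( - 1 )*139^1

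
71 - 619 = -548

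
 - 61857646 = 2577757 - 64435403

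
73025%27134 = 18757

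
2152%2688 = 2152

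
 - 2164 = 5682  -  7846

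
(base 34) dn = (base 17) 1A6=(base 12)329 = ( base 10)465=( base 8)721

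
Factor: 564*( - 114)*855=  - 54973080= - 2^3*3^4*5^1*19^2*47^1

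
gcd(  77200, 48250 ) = 9650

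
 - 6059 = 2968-9027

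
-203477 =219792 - 423269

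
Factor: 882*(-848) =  - 747936 = - 2^5 * 3^2*7^2*53^1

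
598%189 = 31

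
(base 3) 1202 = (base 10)47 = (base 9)52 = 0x2F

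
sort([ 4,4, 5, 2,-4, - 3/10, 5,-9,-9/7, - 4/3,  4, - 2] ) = [ - 9, - 4, - 2, - 4/3, - 9/7, - 3/10, 2,4,4, 4,  5,5] 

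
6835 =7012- 177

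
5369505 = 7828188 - 2458683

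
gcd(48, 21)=3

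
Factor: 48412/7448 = 13/2 = 2^( - 1)*13^1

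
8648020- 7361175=1286845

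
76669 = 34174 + 42495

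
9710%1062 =152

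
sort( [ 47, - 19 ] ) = [ - 19, 47]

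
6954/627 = 11 + 1/11=11.09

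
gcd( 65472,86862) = 186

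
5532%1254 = 516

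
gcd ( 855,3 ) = 3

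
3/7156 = 3/7156  =  0.00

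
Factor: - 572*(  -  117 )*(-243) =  - 2^2*3^7*11^1 * 13^2=- 16262532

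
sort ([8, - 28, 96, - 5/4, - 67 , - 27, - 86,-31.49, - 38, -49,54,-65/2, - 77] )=[ - 86,- 77,  -  67,  -  49, - 38,- 65/2,  -  31.49, - 28, - 27,  -  5/4, 8, 54, 96 ] 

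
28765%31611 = 28765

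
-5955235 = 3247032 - 9202267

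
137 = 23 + 114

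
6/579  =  2/193 = 0.01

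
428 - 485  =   - 57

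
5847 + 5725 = 11572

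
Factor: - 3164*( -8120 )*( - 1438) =-36944635840 = - 2^6*5^1*7^2*29^1*113^1*719^1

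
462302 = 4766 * 97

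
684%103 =66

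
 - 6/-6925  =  6/6925 = 0.00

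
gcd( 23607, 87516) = 9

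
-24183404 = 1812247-25995651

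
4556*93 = 423708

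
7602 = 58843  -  51241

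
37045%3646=585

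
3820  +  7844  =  11664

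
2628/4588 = 657/1147 = 0.57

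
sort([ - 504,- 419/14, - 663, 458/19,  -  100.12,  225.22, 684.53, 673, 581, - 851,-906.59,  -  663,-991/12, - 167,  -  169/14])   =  [- 906.59, - 851, -663, - 663  ,  -  504, - 167 , - 100.12, - 991/12,  -  419/14, - 169/14,  458/19,  225.22,581 , 673,684.53]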